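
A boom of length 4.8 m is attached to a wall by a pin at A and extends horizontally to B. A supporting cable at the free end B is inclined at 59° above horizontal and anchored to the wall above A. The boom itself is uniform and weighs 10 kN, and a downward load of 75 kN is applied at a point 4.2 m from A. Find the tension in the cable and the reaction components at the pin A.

ΣM about A: T·sin59°·4.8 − 10·2.4 − 75·4.2 = 0 → T = 339/(4.8·0.857167) = 82.3935 ≈ 82.39 kN.
ΣF_x = 0: A_x − T·cos59° = 0 → A_x = 82.3935 × 0.515038 = 42.44 kN.
ΣF_y = 0: A_y + T·sin59° − 10 − 75 = 0 → A_y = 85 − 82.3935 × 0.857167 = 14.38 kN.

T = 82.39 kN, A_x = 42.44 kN, A_y = 14.38 kN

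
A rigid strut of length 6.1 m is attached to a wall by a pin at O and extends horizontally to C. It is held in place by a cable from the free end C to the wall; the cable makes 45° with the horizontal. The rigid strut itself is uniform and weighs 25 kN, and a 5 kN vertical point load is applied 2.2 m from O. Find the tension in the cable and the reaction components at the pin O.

ΣM about O: T·sin45°·6.1 − 25·3.05 − 5·2.2 = 0 → T = 87.25/(6.1·0.707107) = 20.2279 ≈ 20.23 kN.
ΣF_x = 0: O_x − T·cos45° = 0 → O_x = 20.2279 × 0.707107 = 14.30 kN.
ΣF_y = 0: O_y + T·sin45° − 25 − 5 = 0 → O_y = 30 − 20.2279 × 0.707107 = 15.70 kN.

T = 20.23 kN, O_x = 14.30 kN, O_y = 15.70 kN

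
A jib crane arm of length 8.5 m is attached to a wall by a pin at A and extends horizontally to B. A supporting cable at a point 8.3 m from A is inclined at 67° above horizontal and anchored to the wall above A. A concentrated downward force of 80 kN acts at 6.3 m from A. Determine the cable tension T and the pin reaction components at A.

T = 65.97 kN, A_x = 25.78 kN, A_y = 19.28 kN

ΣM about A: T·sin67°·8.3 − 80·6.3 = 0 → T = 504/(8.3·0.920505) = 65.9669 ≈ 65.97 kN.
ΣF_x = 0: A_x − T·cos67° = 0 → A_x = 65.9669 × 0.390731 = 25.78 kN.
ΣF_y = 0: A_y + T·sin67° − 80 = 0 → A_y = 80 − 65.9669 × 0.920505 = 19.28 kN.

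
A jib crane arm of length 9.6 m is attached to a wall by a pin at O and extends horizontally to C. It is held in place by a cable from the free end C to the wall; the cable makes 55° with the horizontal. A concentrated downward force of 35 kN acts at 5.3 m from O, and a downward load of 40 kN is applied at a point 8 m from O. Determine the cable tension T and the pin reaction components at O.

ΣM about O: T·sin55°·9.6 − 35·5.3 − 40·8 = 0 → T = 505.5/(9.6·0.819152) = 64.2814 ≈ 64.28 kN.
ΣF_x = 0: O_x − T·cos55° = 0 → O_x = 64.2814 × 0.573576 = 36.87 kN.
ΣF_y = 0: O_y + T·sin55° − 35 − 40 = 0 → O_y = 75 − 64.2814 × 0.819152 = 22.34 kN.

T = 64.28 kN, O_x = 36.87 kN, O_y = 22.34 kN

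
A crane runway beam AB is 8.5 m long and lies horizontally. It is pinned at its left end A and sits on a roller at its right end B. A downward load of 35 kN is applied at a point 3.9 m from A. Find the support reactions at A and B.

A_x = 0, A_y = 18.94 kN, B_y = 16.06 kN

Taking moments about A: B_y·8.5 − 35·3.9 = 0 → B_y = 136.5/8.5 = 16.0588 ≈ 16.06 kN.
ΣF_y = 0: A_y + 16.0588 − 35 = 0 → A_y = 18.94 kN.
ΣF_x = 0: no horizontal applied forces, so A_x = 0.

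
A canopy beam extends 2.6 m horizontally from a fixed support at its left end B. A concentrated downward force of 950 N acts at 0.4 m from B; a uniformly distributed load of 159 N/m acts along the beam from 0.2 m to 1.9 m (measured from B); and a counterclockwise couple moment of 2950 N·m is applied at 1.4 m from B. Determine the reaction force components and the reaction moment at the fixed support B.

Resultant of the distributed load: 159 × 1.7 = 270.3 N at 1.05 m from B.
ΣF_x = 0: B_x = 0.
ΣF_y = 0: B_y − 950 − 159·1.7 = 0 → B_y = 1220 N.
ΣM about B: M_B − 950·0.4 − (159·1.7)·1.05 + 2950 = 0 → M_B = -2286 N·m.

B_x = 0, B_y = 1220 N, M_B = -2286 N·m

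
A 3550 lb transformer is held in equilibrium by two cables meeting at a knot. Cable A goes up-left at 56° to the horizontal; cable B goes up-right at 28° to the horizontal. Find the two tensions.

T_A = 3152 lb, T_B = 1996 lb

ΣF_x = 0: −T_A·cos56° + T_B·cos28° = 0 → T_B = 0.633325·T_A.
ΣF_y = 0: T_A·sin56° + T_B·sin28° = 3550.
Substitute: T_A·(0.829038 + 0.633325·0.469472) = 3550 → T_A = 3151.73 ≈ 3152 lb.
Then T_B = 0.633325 × 3151.73 = 1996 lb.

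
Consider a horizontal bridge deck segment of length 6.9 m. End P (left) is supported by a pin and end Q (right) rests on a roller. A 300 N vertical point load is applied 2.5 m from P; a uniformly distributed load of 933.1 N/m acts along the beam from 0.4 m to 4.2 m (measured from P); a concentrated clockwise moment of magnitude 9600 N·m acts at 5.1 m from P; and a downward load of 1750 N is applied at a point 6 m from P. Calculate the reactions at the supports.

P_x = 0, P_y = 1392 N, Q_y = 4204 N

Resultant of the distributed load: 933.1 × 3.8 = 3545.78 N at 2.3 m from P.
ΣM about P: Q_y·6.9 − 300·2.5 − (933.1·3.8)·2.3 − 9600 − 1750·6 = 0 → Q_y = 29005.294/6.9 = 4203.67 ≈ 4204 N.
ΣF_y = 0: P_y + 4203.67 − 300 − 933.1·3.8 − 1750 = 0 → P_y = 1392 N.
ΣF_x = 0: no horizontal applied forces, so P_x = 0.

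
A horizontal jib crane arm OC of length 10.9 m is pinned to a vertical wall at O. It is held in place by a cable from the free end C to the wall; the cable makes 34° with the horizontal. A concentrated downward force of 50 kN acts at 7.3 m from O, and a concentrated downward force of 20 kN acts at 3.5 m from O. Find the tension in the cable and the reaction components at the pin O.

T = 71.37 kN, O_x = 59.17 kN, O_y = 30.09 kN

ΣM about O: T·sin34°·10.9 − 50·7.3 − 20·3.5 = 0 → T = 435/(10.9·0.559193) = 71.3676 ≈ 71.37 kN.
ΣF_x = 0: O_x − T·cos34° = 0 → O_x = 71.3676 × 0.829038 = 59.17 kN.
ΣF_y = 0: O_y + T·sin34° − 50 − 20 = 0 → O_y = 70 − 71.3676 × 0.559193 = 30.09 kN.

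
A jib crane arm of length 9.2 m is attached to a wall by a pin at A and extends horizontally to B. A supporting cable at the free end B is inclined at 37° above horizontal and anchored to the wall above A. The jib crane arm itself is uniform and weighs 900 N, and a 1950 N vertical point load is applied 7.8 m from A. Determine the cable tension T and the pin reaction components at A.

ΣM about A: T·sin37°·9.2 − 900·4.6 − 1950·7.8 = 0 → T = 19350/(9.2·0.601815) = 3494.86 ≈ 3495 N.
ΣF_x = 0: A_x − T·cos37° = 0 → A_x = 3494.86 × 0.798636 = 2791 N.
ΣF_y = 0: A_y + T·sin37° − 900 − 1950 = 0 → A_y = 2850 − 3494.86 × 0.601815 = 746.7 N.

T = 3495 N, A_x = 2791 N, A_y = 746.7 N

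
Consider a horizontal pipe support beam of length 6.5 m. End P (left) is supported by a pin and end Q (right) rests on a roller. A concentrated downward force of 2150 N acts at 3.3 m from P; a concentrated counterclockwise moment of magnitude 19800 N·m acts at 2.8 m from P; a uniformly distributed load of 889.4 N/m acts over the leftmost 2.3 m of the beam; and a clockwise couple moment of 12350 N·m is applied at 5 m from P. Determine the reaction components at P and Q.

Resultant of the distributed load: 889.4 × 2.3 = 2045.62 N at 1.15 m from P.
Moments about P: Q_y·6.5 − 2150·3.3 + 19800 − (889.4·2.3)·1.15 − 12350 = 0 → Q_y = 1997.463/6.5 = 307.302 ≈ 307.3 N.
ΣF_y = 0: P_y + 307.302 − 2150 − 889.4·2.3 = 0 → P_y = 3888 N.
ΣF_x = 0: no horizontal applied forces, so P_x = 0.

P_x = 0, P_y = 3888 N, Q_y = 307.3 N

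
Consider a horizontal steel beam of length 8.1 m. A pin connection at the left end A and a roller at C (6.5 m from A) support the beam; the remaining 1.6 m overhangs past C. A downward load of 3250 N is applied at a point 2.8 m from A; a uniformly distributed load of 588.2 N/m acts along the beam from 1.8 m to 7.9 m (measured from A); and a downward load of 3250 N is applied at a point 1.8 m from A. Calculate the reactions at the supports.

Resultant of the distributed load: 588.2 × 6.1 = 3588.02 N at 4.85 m from A.
Moments about A: C_y·6.5 − 3250·2.8 − (588.2·6.1)·4.85 − 3250·1.8 = 0 → C_y = 32351.897/6.5 = 4977.21 ≈ 4977 N.
ΣF_y = 0: A_y + 4977.21 − 3250 − 588.2·6.1 − 3250 = 0 → A_y = 5111 N.
ΣF_x = 0: no horizontal applied forces, so A_x = 0.

A_x = 0, A_y = 5111 N, C_y = 4977 N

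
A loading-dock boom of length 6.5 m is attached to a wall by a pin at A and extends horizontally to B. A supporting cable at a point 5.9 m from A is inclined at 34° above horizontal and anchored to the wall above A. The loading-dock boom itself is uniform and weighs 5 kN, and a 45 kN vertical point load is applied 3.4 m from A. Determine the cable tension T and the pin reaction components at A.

ΣM about A: T·sin34°·5.9 − 5·3.25 − 45·3.4 = 0 → T = 169.25/(5.9·0.559193) = 51.2997 ≈ 51.30 kN.
ΣF_x = 0: A_x − T·cos34° = 0 → A_x = 51.2997 × 0.829038 = 42.53 kN.
ΣF_y = 0: A_y + T·sin34° − 5 − 45 = 0 → A_y = 50 − 51.2997 × 0.559193 = 21.31 kN.

T = 51.30 kN, A_x = 42.53 kN, A_y = 21.31 kN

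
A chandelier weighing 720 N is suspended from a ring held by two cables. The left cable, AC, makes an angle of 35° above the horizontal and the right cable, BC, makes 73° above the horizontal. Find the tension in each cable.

T_AC = 221.3 N, T_BC = 620.1 N

ΣF_x = 0: −T_AC·cos35° + T_BC·cos73° = 0 → T_BC = 2.80175·T_AC.
ΣF_y = 0: T_AC·sin35° + T_BC·sin73° = 720.
Substitute: T_AC·(0.573576 + 2.80175·0.956305) = 720 → T_AC = 221.341 ≈ 221.3 N.
Then T_BC = 2.80175 × 221.341 = 620.1 N.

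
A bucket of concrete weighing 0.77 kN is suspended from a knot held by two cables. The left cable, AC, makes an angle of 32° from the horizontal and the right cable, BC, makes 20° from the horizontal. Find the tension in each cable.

T_AC = 0.9182 kN, T_BC = 0.8287 kN

ΣF_x = 0: −T_AC·cos32° + T_BC·cos20° = 0 → T_BC = 0.902474·T_AC.
ΣF_y = 0: T_AC·sin32° + T_BC·sin20° = 0.77.
Substitute: T_AC·(0.529919 + 0.902474·0.34202) = 0.77 → T_AC = 0.918215 ≈ 0.9182 kN.
Then T_BC = 0.902474 × 0.918215 = 0.8287 kN.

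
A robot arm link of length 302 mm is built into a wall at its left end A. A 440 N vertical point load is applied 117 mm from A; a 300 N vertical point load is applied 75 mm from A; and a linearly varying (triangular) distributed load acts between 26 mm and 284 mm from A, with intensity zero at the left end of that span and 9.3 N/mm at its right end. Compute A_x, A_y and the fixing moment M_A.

Resultant of the triangular load: ½ × 9.3 × 258 = 1199.7 N, acting at 198 mm from A (one-third of the span from the peak).
ΣF_x = 0: A_x = 0.
ΣF_y = 0: A_y − 440 − 300 − ½·9.3·258 = 0 → A_y = 1940 N.
ΣM about A: M_A − 440·117 − 300·75 − (½·9.3·258)·198 = 0 → M_A = 311500 N·mm.

A_x = 0, A_y = 1940 N, M_A = 311500 N·mm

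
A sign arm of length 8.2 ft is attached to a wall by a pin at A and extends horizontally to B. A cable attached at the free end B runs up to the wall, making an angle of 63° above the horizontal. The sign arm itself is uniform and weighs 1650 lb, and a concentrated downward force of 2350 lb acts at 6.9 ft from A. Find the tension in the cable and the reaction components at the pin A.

T = 3145 lb, A_x = 1428 lb, A_y = 1198 lb

ΣM about A: T·sin63°·8.2 − 1650·4.1 − 2350·6.9 = 0 → T = 22980/(8.2·0.891007) = 3145.25 ≈ 3145 lb.
ΣF_x = 0: A_x − T·cos63° = 0 → A_x = 3145.25 × 0.45399 = 1428 lb.
ΣF_y = 0: A_y + T·sin63° − 1650 − 2350 = 0 → A_y = 4000 − 3145.25 × 0.891007 = 1198 lb.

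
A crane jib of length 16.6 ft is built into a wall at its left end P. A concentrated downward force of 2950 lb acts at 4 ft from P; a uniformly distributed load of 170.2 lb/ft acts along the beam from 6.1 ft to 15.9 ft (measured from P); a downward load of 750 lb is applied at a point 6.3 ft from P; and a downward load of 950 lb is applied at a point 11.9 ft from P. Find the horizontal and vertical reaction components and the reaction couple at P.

P_x = 0, P_y = 6318 lb, M_P = 46180 lb·ft

Resultant of the distributed load: 170.2 × 9.8 = 1667.96 lb at 11 ft from P.
ΣF_x = 0: P_x = 0.
ΣF_y = 0: P_y − 2950 − 170.2·9.8 − 750 − 950 = 0 → P_y = 6318 lb.
ΣM about P: M_P − 2950·4 − (170.2·9.8)·11 − 750·6.3 − 950·11.9 = 0 → M_P = 46180 lb·ft.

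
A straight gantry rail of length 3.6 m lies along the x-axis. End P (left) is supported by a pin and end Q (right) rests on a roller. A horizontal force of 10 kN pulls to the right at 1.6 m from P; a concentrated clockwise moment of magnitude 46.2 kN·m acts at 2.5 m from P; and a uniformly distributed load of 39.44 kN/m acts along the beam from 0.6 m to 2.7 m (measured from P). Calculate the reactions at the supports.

Resultant of the distributed load: 39.44 × 2.1 = 82.824 kN at 1.65 m from P.
Moments about P: Q_y·3.6 − 46.2 − (39.44·2.1)·1.65 = 0 → Q_y = 182.8596/3.6 = 50.7943 ≈ 50.79 kN.
ΣF_y = 0: P_y + 50.7943 − 39.44·2.1 = 0 → P_y = 32.03 kN.
ΣF_x = 0: P_x + 10 = 0 → P_x = -10.00 kN.

P_x = -10.00 kN, P_y = 32.03 kN, Q_y = 50.79 kN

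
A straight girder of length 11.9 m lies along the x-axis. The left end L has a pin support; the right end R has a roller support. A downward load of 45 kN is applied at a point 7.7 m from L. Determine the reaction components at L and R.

Taking moments about L: R_y·11.9 − 45·7.7 = 0 → R_y = 346.5/11.9 = 29.1176 ≈ 29.12 kN.
ΣF_y = 0: L_y + 29.1176 − 45 = 0 → L_y = 15.88 kN.
ΣF_x = 0: no horizontal applied forces, so L_x = 0.

L_x = 0, L_y = 15.88 kN, R_y = 29.12 kN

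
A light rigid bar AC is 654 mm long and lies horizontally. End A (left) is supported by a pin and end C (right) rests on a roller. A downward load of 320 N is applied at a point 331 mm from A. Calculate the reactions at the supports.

A_x = 0, A_y = 158.0 N, C_y = 162.0 N

Taking moments about A: C_y·654 − 320·331 = 0 → C_y = 105920/654 = 161.957 ≈ 162.0 N.
ΣF_y = 0: A_y + 161.957 − 320 = 0 → A_y = 158.0 N.
ΣF_x = 0: no horizontal applied forces, so A_x = 0.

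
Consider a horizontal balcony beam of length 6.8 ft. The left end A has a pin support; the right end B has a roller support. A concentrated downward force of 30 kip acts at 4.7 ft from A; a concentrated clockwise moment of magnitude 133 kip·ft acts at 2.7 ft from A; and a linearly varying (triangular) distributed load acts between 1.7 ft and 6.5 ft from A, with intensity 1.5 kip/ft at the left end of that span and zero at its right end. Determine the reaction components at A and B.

A_x = 0, A_y = -8.441 kip, B_y = 42.04 kip

Resultant of the triangular load: ½ × 1.5 × 4.8 = 3.6 kip, acting at 3.3 ft from A (one-third of the span from the peak).
Taking moments about A: B_y·6.8 − 30·4.7 − 133 − (½·1.5·4.8)·3.3 = 0 → B_y = 285.88/6.8 = 42.0412 ≈ 42.04 kip.
ΣF_y = 0: A_y + 42.0412 − 30 − ½·1.5·4.8 = 0 → A_y = -8.441 kip.
ΣF_x = 0: no horizontal applied forces, so A_x = 0.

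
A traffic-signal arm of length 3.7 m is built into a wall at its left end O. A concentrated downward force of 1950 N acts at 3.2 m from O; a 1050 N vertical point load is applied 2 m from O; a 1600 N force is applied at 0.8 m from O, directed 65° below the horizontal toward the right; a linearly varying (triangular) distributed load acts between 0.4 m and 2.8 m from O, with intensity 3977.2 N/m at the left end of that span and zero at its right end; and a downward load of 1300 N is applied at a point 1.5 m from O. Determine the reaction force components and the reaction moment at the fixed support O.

Resultant of the triangular load: ½ × 3977.2 × 2.4 = 4772.64 N, acting at 1.2 m from O (one-third of the span from the peak).
ΣF_x = 0: O_x + 1600·cos65° = 0 → O_x = -676.2 N.
ΣF_y = 0: O_y − 1950 − 1050 − 1600·sin65° − ½·3977.2·2.4 − 1300 = 0 → O_y = 10520 N.
ΣM about O: M_O − 1950·3.2 − 1050·2 − 1600·sin65°·0.8 − (½·3977.2·2.4)·1.2 − 1300·1.5 = 0 → M_O = 17180 N·m.

O_x = -676.2 N, O_y = 10520 N, M_O = 17180 N·m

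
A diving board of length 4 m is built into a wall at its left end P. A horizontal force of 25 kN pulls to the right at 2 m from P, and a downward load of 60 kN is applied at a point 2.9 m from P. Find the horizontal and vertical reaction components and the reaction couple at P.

P_x = -25.00 kN, P_y = 60.00 kN, M_P = 174.0 kN·m

ΣF_x = 0: P_x + 25 = 0 → P_x = -25.00 kN.
ΣF_y = 0: P_y − 60 = 0 → P_y = 60.00 kN.
ΣM about P: M_P − 60·2.9 = 0 → M_P = 174.0 kN·m.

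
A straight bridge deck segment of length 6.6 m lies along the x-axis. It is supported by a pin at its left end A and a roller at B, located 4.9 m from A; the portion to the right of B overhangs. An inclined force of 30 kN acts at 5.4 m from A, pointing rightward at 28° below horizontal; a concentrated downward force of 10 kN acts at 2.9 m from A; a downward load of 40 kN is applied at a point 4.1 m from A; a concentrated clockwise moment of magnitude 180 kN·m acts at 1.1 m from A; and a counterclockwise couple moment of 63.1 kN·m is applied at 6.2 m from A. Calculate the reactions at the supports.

ΣM about A: B_y·4.9 − 30·sin28°·5.4 − 10·2.9 − 40·4.1 − 180 + 63.1 = 0 → B_y = 385.954/4.9 = 78.7661 ≈ 78.77 kN.
ΣF_y = 0: A_y + 78.7661 − 30·sin28° − 10 − 40 = 0 → A_y = -14.68 kN.
ΣF_x = 0: A_x + 30·cos28° = 0 → A_x = -26.49 kN.

A_x = -26.49 kN, A_y = -14.68 kN, B_y = 78.77 kN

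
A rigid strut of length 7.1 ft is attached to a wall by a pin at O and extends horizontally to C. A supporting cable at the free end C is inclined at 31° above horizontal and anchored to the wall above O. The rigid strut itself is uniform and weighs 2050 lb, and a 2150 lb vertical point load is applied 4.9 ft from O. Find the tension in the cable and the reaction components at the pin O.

T = 4871 lb, O_x = 4175 lb, O_y = 1691 lb

ΣM about O: T·sin31°·7.1 − 2050·3.55 − 2150·4.9 = 0 → T = 17812.5/(7.1·0.515038) = 4871.1 ≈ 4871 lb.
ΣF_x = 0: O_x − T·cos31° = 0 → O_x = 4871.1 × 0.857167 = 4175 lb.
ΣF_y = 0: O_y + T·sin31° − 2050 − 2150 = 0 → O_y = 4200 − 4871.1 × 0.515038 = 1691 lb.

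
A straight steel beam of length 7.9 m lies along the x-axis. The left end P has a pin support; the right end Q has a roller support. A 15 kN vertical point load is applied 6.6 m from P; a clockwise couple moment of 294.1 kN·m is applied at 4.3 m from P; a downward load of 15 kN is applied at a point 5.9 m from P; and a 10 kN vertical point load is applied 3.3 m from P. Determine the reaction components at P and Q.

ΣM about P: Q_y·7.9 − 15·6.6 − 294.1 − 15·5.9 − 10·3.3 = 0 → Q_y = 514.6/7.9 = 65.1392 ≈ 65.14 kN.
ΣF_y = 0: P_y + 65.1392 − 15 − 15 − 10 = 0 → P_y = -25.14 kN.
ΣF_x = 0: no horizontal applied forces, so P_x = 0.

P_x = 0, P_y = -25.14 kN, Q_y = 65.14 kN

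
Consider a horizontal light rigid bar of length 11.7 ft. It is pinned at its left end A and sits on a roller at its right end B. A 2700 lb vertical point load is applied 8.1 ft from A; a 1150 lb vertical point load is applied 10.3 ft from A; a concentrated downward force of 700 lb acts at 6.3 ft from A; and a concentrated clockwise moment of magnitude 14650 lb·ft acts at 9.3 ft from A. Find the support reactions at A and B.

A_x = 0, A_y = 39.32 lb, B_y = 4511 lb

Taking moments about A: B_y·11.7 − 2700·8.1 − 1150·10.3 − 700·6.3 − 14650 = 0 → B_y = 52775/11.7 = 4510.68 ≈ 4511 lb.
ΣF_y = 0: A_y + 4510.68 − 2700 − 1150 − 700 = 0 → A_y = 39.32 lb.
ΣF_x = 0: no horizontal applied forces, so A_x = 0.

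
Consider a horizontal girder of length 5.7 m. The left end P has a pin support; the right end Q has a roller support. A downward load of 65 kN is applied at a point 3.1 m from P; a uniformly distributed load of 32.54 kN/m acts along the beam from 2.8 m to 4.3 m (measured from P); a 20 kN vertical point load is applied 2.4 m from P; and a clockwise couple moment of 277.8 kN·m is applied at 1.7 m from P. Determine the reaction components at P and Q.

Resultant of the distributed load: 32.54 × 1.5 = 48.81 kN at 3.55 m from P.
ΣM about P: Q_y·5.7 − 65·3.1 − (32.54·1.5)·3.55 − 20·2.4 − 277.8 = 0 → Q_y = 700.5755/5.7 = 122.908 ≈ 122.9 kN.
ΣF_y = 0: P_y + 122.908 − 65 − 32.54·1.5 − 20 = 0 → P_y = 10.90 kN.
ΣF_x = 0: no horizontal applied forces, so P_x = 0.

P_x = 0, P_y = 10.90 kN, Q_y = 122.9 kN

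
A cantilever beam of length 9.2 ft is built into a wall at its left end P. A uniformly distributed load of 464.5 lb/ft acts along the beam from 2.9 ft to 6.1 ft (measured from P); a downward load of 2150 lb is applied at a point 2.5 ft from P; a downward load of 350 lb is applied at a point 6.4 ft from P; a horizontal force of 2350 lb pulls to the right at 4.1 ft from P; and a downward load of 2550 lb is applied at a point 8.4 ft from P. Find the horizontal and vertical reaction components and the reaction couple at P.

Resultant of the distributed load: 464.5 × 3.2 = 1486.4 lb at 4.5 ft from P.
ΣF_x = 0: P_x + 2350 = 0 → P_x = -2350 lb.
ΣF_y = 0: P_y − 464.5·3.2 − 2150 − 350 − 2550 = 0 → P_y = 6536 lb.
ΣM about P: M_P − (464.5·3.2)·4.5 − 2150·2.5 − 350·6.4 − 2550·8.4 = 0 → M_P = 35720 lb·ft.

P_x = -2350 lb, P_y = 6536 lb, M_P = 35720 lb·ft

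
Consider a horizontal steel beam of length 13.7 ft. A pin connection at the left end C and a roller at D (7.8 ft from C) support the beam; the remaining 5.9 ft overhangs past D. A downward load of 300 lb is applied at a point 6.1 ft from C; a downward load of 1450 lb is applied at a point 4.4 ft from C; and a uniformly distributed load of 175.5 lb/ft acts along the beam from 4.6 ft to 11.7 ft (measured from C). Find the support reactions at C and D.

Resultant of the distributed load: 175.5 × 7.1 = 1246.05 lb at 8.15 ft from C.
ΣM about C: D_y·7.8 − 300·6.1 − 1450·4.4 − (175.5·7.1)·8.15 = 0 → D_y = 18365.3075/7.8 = 2354.53 ≈ 2355 lb.
ΣF_y = 0: C_y + 2354.53 − 300 − 1450 − 175.5·7.1 = 0 → C_y = 641.5 lb.
ΣF_x = 0: no horizontal applied forces, so C_x = 0.

C_x = 0, C_y = 641.5 lb, D_y = 2355 lb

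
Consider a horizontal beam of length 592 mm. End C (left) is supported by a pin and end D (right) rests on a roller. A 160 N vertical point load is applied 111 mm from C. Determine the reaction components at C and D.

Moments about C: D_y·592 − 160·111 = 0 → D_y = 17760/592 = 30.00 N.
ΣF_y = 0: C_y + 30 − 160 = 0 → C_y = 130.0 N.
ΣF_x = 0: no horizontal applied forces, so C_x = 0.

C_x = 0, C_y = 130.0 N, D_y = 30.00 N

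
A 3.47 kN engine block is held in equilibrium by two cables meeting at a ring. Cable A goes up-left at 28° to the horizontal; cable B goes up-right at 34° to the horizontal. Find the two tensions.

T_A = 3.258 kN, T_B = 3.470 kN

ΣF_x = 0: −T_A·cos28° + T_B·cos34° = 0 → T_B = 1.06503·T_A.
ΣF_y = 0: T_A·sin28° + T_B·sin34° = 3.47.
Substitute: T_A·(0.469472 + 1.06503·0.559193) = 3.47 → T_A = 3.25813 ≈ 3.258 kN.
Then T_B = 1.06503 × 3.25813 = 3.470 kN.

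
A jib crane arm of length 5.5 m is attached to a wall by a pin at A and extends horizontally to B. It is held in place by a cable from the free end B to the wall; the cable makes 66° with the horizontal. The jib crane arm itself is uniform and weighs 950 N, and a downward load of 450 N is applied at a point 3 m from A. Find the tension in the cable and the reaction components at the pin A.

T = 788.6 N, A_x = 320.8 N, A_y = 679.5 N

ΣM about A: T·sin66°·5.5 − 950·2.75 − 450·3 = 0 → T = 3962.5/(5.5·0.913545) = 788.636 ≈ 788.6 N.
ΣF_x = 0: A_x − T·cos66° = 0 → A_x = 788.636 × 0.406737 = 320.8 N.
ΣF_y = 0: A_y + T·sin66° − 950 − 450 = 0 → A_y = 1400 − 788.636 × 0.913545 = 679.5 N.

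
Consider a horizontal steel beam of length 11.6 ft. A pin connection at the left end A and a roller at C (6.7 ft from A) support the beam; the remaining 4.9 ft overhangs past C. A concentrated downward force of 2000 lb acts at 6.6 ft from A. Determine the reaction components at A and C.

Moments about A: C_y·6.7 − 2000·6.6 = 0 → C_y = 13200/6.7 = 1970.15 ≈ 1970 lb.
ΣF_y = 0: A_y + 1970.15 − 2000 = 0 → A_y = 29.85 lb.
ΣF_x = 0: no horizontal applied forces, so A_x = 0.

A_x = 0, A_y = 29.85 lb, C_y = 1970 lb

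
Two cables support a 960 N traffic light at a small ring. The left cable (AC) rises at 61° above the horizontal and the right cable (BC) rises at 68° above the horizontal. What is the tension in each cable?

T_AC = 462.7 N, T_BC = 598.9 N

ΣF_x = 0: −T_AC·cos61° + T_BC·cos68° = 0 → T_BC = 1.29418·T_AC.
ΣF_y = 0: T_AC·sin61° + T_BC·sin68° = 960.
Substitute: T_AC·(0.87462 + 1.29418·0.927184) = 960 → T_AC = 462.748 ≈ 462.7 N.
Then T_BC = 1.29418 × 462.748 = 598.9 N.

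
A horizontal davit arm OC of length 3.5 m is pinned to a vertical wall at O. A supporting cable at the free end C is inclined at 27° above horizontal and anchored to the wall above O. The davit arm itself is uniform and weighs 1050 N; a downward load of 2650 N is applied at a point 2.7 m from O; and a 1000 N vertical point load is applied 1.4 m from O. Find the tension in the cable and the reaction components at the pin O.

ΣM about O: T·sin27°·3.5 − 1050·1.75 − 2650·2.7 − 1000·1.4 = 0 → T = 10392.5/(3.5·0.45399) = 6540.42 ≈ 6540 N.
ΣF_x = 0: O_x − T·cos27° = 0 → O_x = 6540.42 × 0.891007 = 5828 N.
ΣF_y = 0: O_y + T·sin27° − 1050 − 2650 − 1000 = 0 → O_y = 4700 − 6540.42 × 0.45399 = 1731 N.

T = 6540 N, O_x = 5828 N, O_y = 1731 N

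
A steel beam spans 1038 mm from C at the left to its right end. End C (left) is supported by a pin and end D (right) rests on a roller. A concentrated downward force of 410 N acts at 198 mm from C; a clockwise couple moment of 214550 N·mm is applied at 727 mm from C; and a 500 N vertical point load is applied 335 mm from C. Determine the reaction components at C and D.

C_x = 0, C_y = 463.7 N, D_y = 446.3 N

Moments about C: D_y·1038 − 410·198 − 214550 − 500·335 = 0 → D_y = 463230/1038 = 446.272 ≈ 446.3 N.
ΣF_y = 0: C_y + 446.272 − 410 − 500 = 0 → C_y = 463.7 N.
ΣF_x = 0: no horizontal applied forces, so C_x = 0.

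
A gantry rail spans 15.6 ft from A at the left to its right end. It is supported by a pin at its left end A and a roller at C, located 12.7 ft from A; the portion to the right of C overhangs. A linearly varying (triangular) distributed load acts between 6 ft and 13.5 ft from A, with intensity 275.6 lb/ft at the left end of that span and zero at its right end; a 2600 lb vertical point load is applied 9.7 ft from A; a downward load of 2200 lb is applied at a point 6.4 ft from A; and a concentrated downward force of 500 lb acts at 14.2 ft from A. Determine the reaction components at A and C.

A_x = 0, A_y = 1988 lb, C_y = 4345 lb

Resultant of the triangular load: ½ × 275.6 × 7.5 = 1033.5 lb, acting at 8.5 ft from A (one-third of the span from the peak).
Taking moments about A: C_y·12.7 − (½·275.6·7.5)·8.5 − 2600·9.7 − 2200·6.4 − 500·14.2 = 0 → C_y = 55184.75/12.7 = 4345.26 ≈ 4345 lb.
ΣF_y = 0: A_y + 4345.26 − ½·275.6·7.5 − 2600 − 2200 − 500 = 0 → A_y = 1988 lb.
ΣF_x = 0: no horizontal applied forces, so A_x = 0.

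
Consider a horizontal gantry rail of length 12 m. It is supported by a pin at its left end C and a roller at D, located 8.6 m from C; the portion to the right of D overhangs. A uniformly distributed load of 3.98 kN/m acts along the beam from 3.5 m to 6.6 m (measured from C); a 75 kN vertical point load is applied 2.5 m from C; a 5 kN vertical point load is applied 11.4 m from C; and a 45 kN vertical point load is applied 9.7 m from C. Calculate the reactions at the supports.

Resultant of the distributed load: 3.98 × 3.1 = 12.338 kN at 5.05 m from C.
ΣM about C: D_y·8.6 − (3.98·3.1)·5.05 − 75·2.5 − 5·11.4 − 45·9.7 = 0 → D_y = 743.3069/8.6 = 86.431 ≈ 86.43 kN.
ΣF_y = 0: C_y + 86.431 − 3.98·3.1 − 75 − 5 − 45 = 0 → C_y = 50.91 kN.
ΣF_x = 0: no horizontal applied forces, so C_x = 0.

C_x = 0, C_y = 50.91 kN, D_y = 86.43 kN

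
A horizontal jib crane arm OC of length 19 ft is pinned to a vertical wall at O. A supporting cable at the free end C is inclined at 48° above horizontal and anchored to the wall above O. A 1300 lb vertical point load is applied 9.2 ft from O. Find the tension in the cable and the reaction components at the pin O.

ΣM about O: T·sin48°·19 − 1300·9.2 = 0 → T = 11960/(19·0.743145) = 847.04 ≈ 847.0 lb.
ΣF_x = 0: O_x − T·cos48° = 0 → O_x = 847.04 × 0.669131 = 566.8 lb.
ΣF_y = 0: O_y + T·sin48° − 1300 = 0 → O_y = 1300 − 847.04 × 0.743145 = 670.5 lb.

T = 847.0 lb, O_x = 566.8 lb, O_y = 670.5 lb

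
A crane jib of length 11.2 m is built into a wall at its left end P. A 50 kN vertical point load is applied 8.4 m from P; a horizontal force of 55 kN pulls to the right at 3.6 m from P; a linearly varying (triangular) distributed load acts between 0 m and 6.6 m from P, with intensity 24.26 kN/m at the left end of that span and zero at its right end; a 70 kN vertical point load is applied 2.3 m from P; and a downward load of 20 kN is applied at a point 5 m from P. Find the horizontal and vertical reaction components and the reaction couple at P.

Resultant of the triangular load: ½ × 24.26 × 6.6 = 80.058 kN, acting at 2.2 m from P (one-third of the span from the peak).
ΣF_x = 0: P_x + 55 = 0 → P_x = -55.00 kN.
ΣF_y = 0: P_y − 50 − ½·24.26·6.6 − 70 − 20 = 0 → P_y = 220.1 kN.
ΣM about P: M_P − 50·8.4 − (½·24.26·6.6)·2.2 − 70·2.3 − 20·5 = 0 → M_P = 857.1 kN·m.

P_x = -55.00 kN, P_y = 220.1 kN, M_P = 857.1 kN·m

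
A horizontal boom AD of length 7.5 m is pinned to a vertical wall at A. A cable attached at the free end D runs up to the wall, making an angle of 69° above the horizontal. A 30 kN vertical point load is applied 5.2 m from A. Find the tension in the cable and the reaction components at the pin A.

T = 22.28 kN, A_x = 7.984 kN, A_y = 9.200 kN

ΣM about A: T·sin69°·7.5 − 30·5.2 = 0 → T = 156/(7.5·0.93358) = 22.2798 ≈ 22.28 kN.
ΣF_x = 0: A_x − T·cos69° = 0 → A_x = 22.2798 × 0.358368 = 7.984 kN.
ΣF_y = 0: A_y + T·sin69° − 30 = 0 → A_y = 30 − 22.2798 × 0.93358 = 9.200 kN.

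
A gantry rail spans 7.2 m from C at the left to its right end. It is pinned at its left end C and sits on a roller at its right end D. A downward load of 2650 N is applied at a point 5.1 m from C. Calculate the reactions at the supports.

C_x = 0, C_y = 772.9 N, D_y = 1877 N

Taking moments about C: D_y·7.2 − 2650·5.1 = 0 → D_y = 13515/7.2 = 1877.08 ≈ 1877 N.
ΣF_y = 0: C_y + 1877.08 − 2650 = 0 → C_y = 772.9 N.
ΣF_x = 0: no horizontal applied forces, so C_x = 0.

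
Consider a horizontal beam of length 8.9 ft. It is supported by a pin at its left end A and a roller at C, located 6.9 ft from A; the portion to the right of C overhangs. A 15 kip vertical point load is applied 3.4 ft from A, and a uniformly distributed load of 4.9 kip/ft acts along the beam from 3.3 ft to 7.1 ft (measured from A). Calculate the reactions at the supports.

Resultant of the distributed load: 4.9 × 3.8 = 18.62 kip at 5.2 ft from A.
Taking moments about A: C_y·6.9 − 15·3.4 − (4.9·3.8)·5.2 = 0 → C_y = 147.824/6.9 = 21.4238 ≈ 21.42 kip.
ΣF_y = 0: A_y + 21.4238 − 15 − 4.9·3.8 = 0 → A_y = 12.20 kip.
ΣF_x = 0: no horizontal applied forces, so A_x = 0.

A_x = 0, A_y = 12.20 kip, C_y = 21.42 kip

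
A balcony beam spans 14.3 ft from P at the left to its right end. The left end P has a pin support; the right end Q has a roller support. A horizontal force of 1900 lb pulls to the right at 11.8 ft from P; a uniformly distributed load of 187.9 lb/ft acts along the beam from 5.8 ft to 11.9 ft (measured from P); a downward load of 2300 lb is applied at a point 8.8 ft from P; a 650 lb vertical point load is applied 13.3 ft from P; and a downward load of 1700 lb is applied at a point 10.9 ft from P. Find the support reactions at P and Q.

P_x = -1900 lb, P_y = 1771 lb, Q_y = 4025 lb

Resultant of the distributed load: 187.9 × 6.1 = 1146.19 lb at 8.85 ft from P.
ΣM about P: Q_y·14.3 − (187.9·6.1)·8.85 − 2300·8.8 − 650·13.3 − 1700·10.9 = 0 → Q_y = 57558.7815/14.3 = 4025.09 ≈ 4025 lb.
ΣF_y = 0: P_y + 4025.09 − 187.9·6.1 − 2300 − 650 − 1700 = 0 → P_y = 1771 lb.
ΣF_x = 0: P_x + 1900 = 0 → P_x = -1900 lb.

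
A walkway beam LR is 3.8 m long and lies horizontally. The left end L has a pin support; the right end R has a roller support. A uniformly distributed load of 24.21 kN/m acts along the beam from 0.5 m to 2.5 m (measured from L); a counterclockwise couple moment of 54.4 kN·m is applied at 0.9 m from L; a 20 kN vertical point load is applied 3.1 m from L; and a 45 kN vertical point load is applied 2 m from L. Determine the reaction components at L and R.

L_x = 0, L_y = 68.62 kN, R_y = 44.80 kN

Resultant of the distributed load: 24.21 × 2 = 48.42 kN at 1.5 m from L.
Moments about L: R_y·3.8 − (24.21·2)·1.5 + 54.4 − 20·3.1 − 45·2 = 0 → R_y = 170.23/3.8 = 44.7974 ≈ 44.80 kN.
ΣF_y = 0: L_y + 44.7974 − 24.21·2 − 20 − 45 = 0 → L_y = 68.62 kN.
ΣF_x = 0: no horizontal applied forces, so L_x = 0.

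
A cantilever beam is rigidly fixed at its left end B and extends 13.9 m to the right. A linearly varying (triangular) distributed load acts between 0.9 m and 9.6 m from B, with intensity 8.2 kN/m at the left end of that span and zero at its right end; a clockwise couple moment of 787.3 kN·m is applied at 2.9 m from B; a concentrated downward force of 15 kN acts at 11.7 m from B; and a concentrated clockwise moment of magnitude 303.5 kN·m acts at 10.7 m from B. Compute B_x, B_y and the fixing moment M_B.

Resultant of the triangular load: ½ × 8.2 × 8.7 = 35.67 kN, acting at 3.8 m from B (one-third of the span from the peak).
ΣF_x = 0: B_x = 0.
ΣF_y = 0: B_y − ½·8.2·8.7 − 15 = 0 → B_y = 50.67 kN.
ΣM about B: M_B − (½·8.2·8.7)·3.8 − 787.3 − 15·11.7 − 303.5 = 0 → M_B = 1402 kN·m.

B_x = 0, B_y = 50.67 kN, M_B = 1402 kN·m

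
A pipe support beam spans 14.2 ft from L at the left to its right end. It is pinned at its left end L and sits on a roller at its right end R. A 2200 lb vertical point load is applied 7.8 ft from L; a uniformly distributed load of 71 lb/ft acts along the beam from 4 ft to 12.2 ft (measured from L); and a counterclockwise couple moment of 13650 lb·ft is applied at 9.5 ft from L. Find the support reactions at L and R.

Resultant of the distributed load: 71 × 8.2 = 582.2 lb at 8.1 ft from L.
Taking moments about L: R_y·14.2 − 2200·7.8 − (71·8.2)·8.1 + 13650 = 0 → R_y = 8225.82/14.2 = 579.283 ≈ 579.3 lb.
ΣF_y = 0: L_y + 579.283 − 2200 − 71·8.2 = 0 → L_y = 2203 lb.
ΣF_x = 0: no horizontal applied forces, so L_x = 0.

L_x = 0, L_y = 2203 lb, R_y = 579.3 lb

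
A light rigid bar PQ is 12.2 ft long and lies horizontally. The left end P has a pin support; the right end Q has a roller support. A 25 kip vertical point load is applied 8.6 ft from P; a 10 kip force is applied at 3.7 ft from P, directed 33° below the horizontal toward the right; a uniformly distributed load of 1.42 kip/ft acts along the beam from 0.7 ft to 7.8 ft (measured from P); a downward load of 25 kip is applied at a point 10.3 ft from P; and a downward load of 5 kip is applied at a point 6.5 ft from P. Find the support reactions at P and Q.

P_x = -8.387 kip, P_y = 23.97 kip, Q_y = 46.56 kip

Resultant of the distributed load: 1.42 × 7.1 = 10.082 kip at 4.25 ft from P.
ΣM about P: Q_y·12.2 − 25·8.6 − 10·sin33°·3.7 − (1.42·7.1)·4.25 − 25·10.3 − 5·6.5 = 0 → Q_y = 568/12.2 = 46.5574 ≈ 46.56 kip.
ΣF_y = 0: P_y + 46.5574 − 25 − 10·sin33° − 1.42·7.1 − 25 − 5 = 0 → P_y = 23.97 kip.
ΣF_x = 0: P_x + 10·cos33° = 0 → P_x = -8.387 kip.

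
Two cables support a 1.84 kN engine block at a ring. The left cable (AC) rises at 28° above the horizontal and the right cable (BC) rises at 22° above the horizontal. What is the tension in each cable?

ΣF_x = 0: −T_AC·cos28° + T_BC·cos22° = 0 → T_BC = 0.95229·T_AC.
ΣF_y = 0: T_AC·sin28° + T_BC·sin22° = 1.84.
Substitute: T_AC·(0.469472 + 0.95229·0.374607) = 1.84 → T_AC = 2.22705 ≈ 2.227 kN.
Then T_BC = 0.95229 × 2.22705 = 2.121 kN.

T_AC = 2.227 kN, T_BC = 2.121 kN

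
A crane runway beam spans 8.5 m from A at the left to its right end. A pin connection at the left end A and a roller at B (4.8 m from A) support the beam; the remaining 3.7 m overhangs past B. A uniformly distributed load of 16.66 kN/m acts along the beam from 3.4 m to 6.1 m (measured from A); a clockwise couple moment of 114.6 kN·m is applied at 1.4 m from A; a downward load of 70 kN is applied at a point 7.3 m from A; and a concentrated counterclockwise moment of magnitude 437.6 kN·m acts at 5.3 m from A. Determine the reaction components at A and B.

Resultant of the distributed load: 16.66 × 2.7 = 44.982 kN at 4.75 m from A.
Moments about A: B_y·4.8 − (16.66·2.7)·4.75 − 114.6 − 70·7.3 + 437.6 = 0 → B_y = 401.6645/4.8 = 83.6801 ≈ 83.68 kN.
ΣF_y = 0: A_y + 83.6801 − 16.66·2.7 − 70 = 0 → A_y = 31.30 kN.
ΣF_x = 0: no horizontal applied forces, so A_x = 0.

A_x = 0, A_y = 31.30 kN, B_y = 83.68 kN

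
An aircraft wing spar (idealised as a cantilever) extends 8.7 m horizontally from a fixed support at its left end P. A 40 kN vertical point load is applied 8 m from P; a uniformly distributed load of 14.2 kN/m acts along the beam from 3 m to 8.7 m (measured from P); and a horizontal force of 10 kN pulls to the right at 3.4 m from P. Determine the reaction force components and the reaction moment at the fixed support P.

Resultant of the distributed load: 14.2 × 5.7 = 80.94 kN at 5.85 m from P.
ΣF_x = 0: P_x + 10 = 0 → P_x = -10.00 kN.
ΣF_y = 0: P_y − 40 − 14.2·5.7 = 0 → P_y = 120.9 kN.
ΣM about P: M_P − 40·8 − (14.2·5.7)·5.85 = 0 → M_P = 793.5 kN·m.

P_x = -10.00 kN, P_y = 120.9 kN, M_P = 793.5 kN·m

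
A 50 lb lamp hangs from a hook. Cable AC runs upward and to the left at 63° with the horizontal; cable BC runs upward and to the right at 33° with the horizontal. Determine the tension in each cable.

ΣF_x = 0: −T_AC·cos63° + T_BC·cos33° = 0 → T_BC = 0.541322·T_AC.
ΣF_y = 0: T_AC·sin63° + T_BC·sin33° = 50.
Substitute: T_AC·(0.891007 + 0.541322·0.544639) = 50 → T_AC = 42.1645 ≈ 42.16 lb.
Then T_BC = 0.541322 × 42.1645 = 22.82 lb.

T_AC = 42.16 lb, T_BC = 22.82 lb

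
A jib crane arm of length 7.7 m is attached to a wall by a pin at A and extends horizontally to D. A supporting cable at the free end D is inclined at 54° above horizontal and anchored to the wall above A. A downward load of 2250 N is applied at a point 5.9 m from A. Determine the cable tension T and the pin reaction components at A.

T = 2131 N, A_x = 1253 N, A_y = 526.0 N

ΣM about A: T·sin54°·7.7 − 2250·5.9 = 0 → T = 13275/(7.7·0.809017) = 2131.01 ≈ 2131 N.
ΣF_x = 0: A_x − T·cos54° = 0 → A_x = 2131.01 × 0.587785 = 1253 N.
ΣF_y = 0: A_y + T·sin54° − 2250 = 0 → A_y = 2250 − 2131.01 × 0.809017 = 526.0 N.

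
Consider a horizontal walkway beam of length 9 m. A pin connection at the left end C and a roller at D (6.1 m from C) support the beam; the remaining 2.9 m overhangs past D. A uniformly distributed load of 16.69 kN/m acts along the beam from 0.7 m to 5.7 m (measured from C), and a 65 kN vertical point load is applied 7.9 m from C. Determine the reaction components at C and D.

Resultant of the distributed load: 16.69 × 5 = 83.45 kN at 3.2 m from C.
ΣM about C: D_y·6.1 − (16.69·5)·3.2 − 65·7.9 = 0 → D_y = 780.54/6.1 = 127.957 ≈ 128.0 kN.
ΣF_y = 0: C_y + 127.957 − 16.69·5 − 65 = 0 → C_y = 20.49 kN.
ΣF_x = 0: no horizontal applied forces, so C_x = 0.

C_x = 0, C_y = 20.49 kN, D_y = 128.0 kN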